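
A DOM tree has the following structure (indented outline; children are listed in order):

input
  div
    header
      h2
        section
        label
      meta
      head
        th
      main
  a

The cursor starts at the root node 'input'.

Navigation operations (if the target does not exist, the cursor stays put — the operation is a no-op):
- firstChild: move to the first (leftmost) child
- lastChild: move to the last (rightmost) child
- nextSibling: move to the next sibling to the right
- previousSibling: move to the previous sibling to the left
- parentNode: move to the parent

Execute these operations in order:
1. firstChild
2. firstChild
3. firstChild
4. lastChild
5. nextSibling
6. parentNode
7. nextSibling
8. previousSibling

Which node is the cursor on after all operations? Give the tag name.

Answer: h2

Derivation:
After 1 (firstChild): div
After 2 (firstChild): header
After 3 (firstChild): h2
After 4 (lastChild): label
After 5 (nextSibling): label (no-op, stayed)
After 6 (parentNode): h2
After 7 (nextSibling): meta
After 8 (previousSibling): h2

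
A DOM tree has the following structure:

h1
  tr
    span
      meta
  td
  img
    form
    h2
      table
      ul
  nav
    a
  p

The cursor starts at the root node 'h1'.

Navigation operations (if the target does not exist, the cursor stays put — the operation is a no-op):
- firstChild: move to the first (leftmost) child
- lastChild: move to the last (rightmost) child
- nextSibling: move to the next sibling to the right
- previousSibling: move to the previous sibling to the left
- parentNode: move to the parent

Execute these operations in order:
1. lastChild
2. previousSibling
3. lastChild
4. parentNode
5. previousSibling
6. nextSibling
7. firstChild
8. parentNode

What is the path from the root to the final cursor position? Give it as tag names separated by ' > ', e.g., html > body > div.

After 1 (lastChild): p
After 2 (previousSibling): nav
After 3 (lastChild): a
After 4 (parentNode): nav
After 5 (previousSibling): img
After 6 (nextSibling): nav
After 7 (firstChild): a
After 8 (parentNode): nav

Answer: h1 > nav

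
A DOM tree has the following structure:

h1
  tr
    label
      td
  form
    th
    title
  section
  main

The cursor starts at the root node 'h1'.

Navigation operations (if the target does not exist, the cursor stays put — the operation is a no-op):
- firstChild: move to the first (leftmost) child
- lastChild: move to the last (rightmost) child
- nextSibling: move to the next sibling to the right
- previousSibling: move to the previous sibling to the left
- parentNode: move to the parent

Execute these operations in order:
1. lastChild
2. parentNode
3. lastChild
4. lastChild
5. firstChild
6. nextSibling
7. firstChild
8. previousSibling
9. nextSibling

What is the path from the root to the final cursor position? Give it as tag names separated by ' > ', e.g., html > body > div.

After 1 (lastChild): main
After 2 (parentNode): h1
After 3 (lastChild): main
After 4 (lastChild): main (no-op, stayed)
After 5 (firstChild): main (no-op, stayed)
After 6 (nextSibling): main (no-op, stayed)
After 7 (firstChild): main (no-op, stayed)
After 8 (previousSibling): section
After 9 (nextSibling): main

Answer: h1 > main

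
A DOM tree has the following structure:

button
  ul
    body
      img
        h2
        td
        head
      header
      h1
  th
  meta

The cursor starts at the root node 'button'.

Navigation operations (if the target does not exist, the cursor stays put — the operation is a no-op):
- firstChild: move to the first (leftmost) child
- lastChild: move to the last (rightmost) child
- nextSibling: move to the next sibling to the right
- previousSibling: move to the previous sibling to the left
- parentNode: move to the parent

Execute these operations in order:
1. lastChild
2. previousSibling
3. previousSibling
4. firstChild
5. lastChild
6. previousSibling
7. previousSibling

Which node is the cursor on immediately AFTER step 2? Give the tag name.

Answer: th

Derivation:
After 1 (lastChild): meta
After 2 (previousSibling): th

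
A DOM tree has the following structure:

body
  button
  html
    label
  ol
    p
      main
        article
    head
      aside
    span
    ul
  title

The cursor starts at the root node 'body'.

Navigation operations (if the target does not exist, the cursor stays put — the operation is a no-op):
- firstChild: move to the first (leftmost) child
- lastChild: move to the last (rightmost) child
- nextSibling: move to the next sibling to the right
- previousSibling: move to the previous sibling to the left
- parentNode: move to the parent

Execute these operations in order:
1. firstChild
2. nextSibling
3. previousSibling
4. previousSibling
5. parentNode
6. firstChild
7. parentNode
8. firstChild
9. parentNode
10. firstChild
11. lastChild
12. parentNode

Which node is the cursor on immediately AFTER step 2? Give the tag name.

Answer: html

Derivation:
After 1 (firstChild): button
After 2 (nextSibling): html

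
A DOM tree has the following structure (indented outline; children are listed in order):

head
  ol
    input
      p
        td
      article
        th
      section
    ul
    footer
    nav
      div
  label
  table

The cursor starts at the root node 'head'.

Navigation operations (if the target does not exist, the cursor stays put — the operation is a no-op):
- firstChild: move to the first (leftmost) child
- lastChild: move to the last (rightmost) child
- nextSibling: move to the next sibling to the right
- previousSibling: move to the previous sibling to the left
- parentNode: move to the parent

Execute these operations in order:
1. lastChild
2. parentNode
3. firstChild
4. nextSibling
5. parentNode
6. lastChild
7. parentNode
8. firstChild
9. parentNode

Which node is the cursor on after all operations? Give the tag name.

After 1 (lastChild): table
After 2 (parentNode): head
After 3 (firstChild): ol
After 4 (nextSibling): label
After 5 (parentNode): head
After 6 (lastChild): table
After 7 (parentNode): head
After 8 (firstChild): ol
After 9 (parentNode): head

Answer: head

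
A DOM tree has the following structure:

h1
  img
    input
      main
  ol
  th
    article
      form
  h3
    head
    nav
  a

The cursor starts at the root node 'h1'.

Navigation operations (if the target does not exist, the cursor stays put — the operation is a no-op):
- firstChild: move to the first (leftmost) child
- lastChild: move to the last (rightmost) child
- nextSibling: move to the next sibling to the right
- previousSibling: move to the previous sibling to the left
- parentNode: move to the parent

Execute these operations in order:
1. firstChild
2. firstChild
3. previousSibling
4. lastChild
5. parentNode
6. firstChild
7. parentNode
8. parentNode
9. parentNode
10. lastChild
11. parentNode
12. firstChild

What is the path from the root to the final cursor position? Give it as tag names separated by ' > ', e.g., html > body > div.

Answer: h1 > img

Derivation:
After 1 (firstChild): img
After 2 (firstChild): input
After 3 (previousSibling): input (no-op, stayed)
After 4 (lastChild): main
After 5 (parentNode): input
After 6 (firstChild): main
After 7 (parentNode): input
After 8 (parentNode): img
After 9 (parentNode): h1
After 10 (lastChild): a
After 11 (parentNode): h1
After 12 (firstChild): img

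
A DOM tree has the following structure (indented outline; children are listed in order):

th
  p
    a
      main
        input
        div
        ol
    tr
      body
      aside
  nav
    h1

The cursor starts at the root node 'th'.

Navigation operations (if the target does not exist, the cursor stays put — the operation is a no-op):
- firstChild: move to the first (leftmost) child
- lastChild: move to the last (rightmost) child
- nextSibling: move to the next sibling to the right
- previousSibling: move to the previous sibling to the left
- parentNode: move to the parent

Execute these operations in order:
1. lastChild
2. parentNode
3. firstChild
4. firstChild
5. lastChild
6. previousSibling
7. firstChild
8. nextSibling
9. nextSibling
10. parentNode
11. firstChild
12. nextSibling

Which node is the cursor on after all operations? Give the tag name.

After 1 (lastChild): nav
After 2 (parentNode): th
After 3 (firstChild): p
After 4 (firstChild): a
After 5 (lastChild): main
After 6 (previousSibling): main (no-op, stayed)
After 7 (firstChild): input
After 8 (nextSibling): div
After 9 (nextSibling): ol
After 10 (parentNode): main
After 11 (firstChild): input
After 12 (nextSibling): div

Answer: div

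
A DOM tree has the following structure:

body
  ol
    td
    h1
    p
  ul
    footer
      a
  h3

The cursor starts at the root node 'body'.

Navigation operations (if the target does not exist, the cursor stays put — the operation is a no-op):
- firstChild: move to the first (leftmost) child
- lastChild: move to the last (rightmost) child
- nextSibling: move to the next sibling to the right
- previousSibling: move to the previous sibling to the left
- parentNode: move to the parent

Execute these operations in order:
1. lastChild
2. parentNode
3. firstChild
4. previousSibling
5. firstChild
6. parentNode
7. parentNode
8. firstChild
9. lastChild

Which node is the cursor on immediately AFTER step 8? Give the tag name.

After 1 (lastChild): h3
After 2 (parentNode): body
After 3 (firstChild): ol
After 4 (previousSibling): ol (no-op, stayed)
After 5 (firstChild): td
After 6 (parentNode): ol
After 7 (parentNode): body
After 8 (firstChild): ol

Answer: ol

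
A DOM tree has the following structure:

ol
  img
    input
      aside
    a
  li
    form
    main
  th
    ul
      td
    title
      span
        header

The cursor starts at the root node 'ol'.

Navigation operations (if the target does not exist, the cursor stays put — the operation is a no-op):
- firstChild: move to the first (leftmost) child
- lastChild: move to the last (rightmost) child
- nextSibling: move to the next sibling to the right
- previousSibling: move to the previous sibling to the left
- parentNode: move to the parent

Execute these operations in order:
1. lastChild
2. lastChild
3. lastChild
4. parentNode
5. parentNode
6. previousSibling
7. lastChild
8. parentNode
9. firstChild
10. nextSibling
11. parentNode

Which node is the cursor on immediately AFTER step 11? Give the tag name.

After 1 (lastChild): th
After 2 (lastChild): title
After 3 (lastChild): span
After 4 (parentNode): title
After 5 (parentNode): th
After 6 (previousSibling): li
After 7 (lastChild): main
After 8 (parentNode): li
After 9 (firstChild): form
After 10 (nextSibling): main
After 11 (parentNode): li

Answer: li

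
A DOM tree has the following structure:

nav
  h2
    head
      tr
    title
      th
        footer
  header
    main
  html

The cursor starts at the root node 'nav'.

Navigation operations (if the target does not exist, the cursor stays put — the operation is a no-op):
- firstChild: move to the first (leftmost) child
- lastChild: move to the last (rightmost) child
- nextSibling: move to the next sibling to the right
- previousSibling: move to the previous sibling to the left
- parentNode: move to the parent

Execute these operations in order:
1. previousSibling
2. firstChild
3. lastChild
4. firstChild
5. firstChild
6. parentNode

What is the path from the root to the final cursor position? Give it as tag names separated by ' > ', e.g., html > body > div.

After 1 (previousSibling): nav (no-op, stayed)
After 2 (firstChild): h2
After 3 (lastChild): title
After 4 (firstChild): th
After 5 (firstChild): footer
After 6 (parentNode): th

Answer: nav > h2 > title > th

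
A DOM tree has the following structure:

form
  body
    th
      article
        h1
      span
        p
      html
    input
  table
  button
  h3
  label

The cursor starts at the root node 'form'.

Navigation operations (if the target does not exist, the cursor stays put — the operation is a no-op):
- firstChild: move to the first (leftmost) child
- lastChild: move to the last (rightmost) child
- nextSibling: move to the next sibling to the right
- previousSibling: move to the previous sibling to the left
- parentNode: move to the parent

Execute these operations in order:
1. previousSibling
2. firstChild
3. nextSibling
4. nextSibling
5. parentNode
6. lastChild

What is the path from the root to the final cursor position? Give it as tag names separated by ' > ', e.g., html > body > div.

After 1 (previousSibling): form (no-op, stayed)
After 2 (firstChild): body
After 3 (nextSibling): table
After 4 (nextSibling): button
After 5 (parentNode): form
After 6 (lastChild): label

Answer: form > label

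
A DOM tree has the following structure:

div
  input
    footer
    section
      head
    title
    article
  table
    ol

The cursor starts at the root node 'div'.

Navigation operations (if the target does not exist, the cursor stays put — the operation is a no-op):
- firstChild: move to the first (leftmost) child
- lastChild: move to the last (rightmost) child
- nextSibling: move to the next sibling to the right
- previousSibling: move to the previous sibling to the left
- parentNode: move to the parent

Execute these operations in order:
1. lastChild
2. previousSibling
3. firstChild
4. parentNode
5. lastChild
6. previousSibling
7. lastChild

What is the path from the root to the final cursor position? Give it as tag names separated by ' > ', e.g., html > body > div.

After 1 (lastChild): table
After 2 (previousSibling): input
After 3 (firstChild): footer
After 4 (parentNode): input
After 5 (lastChild): article
After 6 (previousSibling): title
After 7 (lastChild): title (no-op, stayed)

Answer: div > input > title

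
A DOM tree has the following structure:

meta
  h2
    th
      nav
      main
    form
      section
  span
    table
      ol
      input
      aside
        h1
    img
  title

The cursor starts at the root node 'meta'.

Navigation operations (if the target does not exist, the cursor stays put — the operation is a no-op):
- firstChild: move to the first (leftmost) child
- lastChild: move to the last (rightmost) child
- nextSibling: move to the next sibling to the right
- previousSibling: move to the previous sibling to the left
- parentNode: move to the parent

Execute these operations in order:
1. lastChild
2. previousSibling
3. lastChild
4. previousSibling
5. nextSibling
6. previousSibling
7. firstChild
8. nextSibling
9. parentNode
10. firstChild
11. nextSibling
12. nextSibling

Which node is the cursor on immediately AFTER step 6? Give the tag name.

Answer: table

Derivation:
After 1 (lastChild): title
After 2 (previousSibling): span
After 3 (lastChild): img
After 4 (previousSibling): table
After 5 (nextSibling): img
After 6 (previousSibling): table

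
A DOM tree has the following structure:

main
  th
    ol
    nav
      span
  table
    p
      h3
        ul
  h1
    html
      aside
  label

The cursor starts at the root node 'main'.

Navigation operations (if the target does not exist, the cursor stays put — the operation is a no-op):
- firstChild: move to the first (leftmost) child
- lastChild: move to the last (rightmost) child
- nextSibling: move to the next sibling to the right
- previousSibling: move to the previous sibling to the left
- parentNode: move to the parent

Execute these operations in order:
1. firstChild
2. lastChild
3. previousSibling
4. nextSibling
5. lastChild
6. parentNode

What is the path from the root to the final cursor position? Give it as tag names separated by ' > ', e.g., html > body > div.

After 1 (firstChild): th
After 2 (lastChild): nav
After 3 (previousSibling): ol
After 4 (nextSibling): nav
After 5 (lastChild): span
After 6 (parentNode): nav

Answer: main > th > nav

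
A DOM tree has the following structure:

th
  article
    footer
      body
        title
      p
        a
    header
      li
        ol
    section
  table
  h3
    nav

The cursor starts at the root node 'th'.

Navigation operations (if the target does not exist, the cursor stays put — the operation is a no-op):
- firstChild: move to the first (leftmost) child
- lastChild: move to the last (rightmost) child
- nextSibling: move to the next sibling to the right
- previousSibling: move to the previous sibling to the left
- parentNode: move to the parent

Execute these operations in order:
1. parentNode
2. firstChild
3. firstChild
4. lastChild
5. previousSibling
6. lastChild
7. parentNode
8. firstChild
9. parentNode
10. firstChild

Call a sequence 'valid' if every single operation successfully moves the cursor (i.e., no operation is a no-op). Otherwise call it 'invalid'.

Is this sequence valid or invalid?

After 1 (parentNode): th (no-op, stayed)
After 2 (firstChild): article
After 3 (firstChild): footer
After 4 (lastChild): p
After 5 (previousSibling): body
After 6 (lastChild): title
After 7 (parentNode): body
After 8 (firstChild): title
After 9 (parentNode): body
After 10 (firstChild): title

Answer: invalid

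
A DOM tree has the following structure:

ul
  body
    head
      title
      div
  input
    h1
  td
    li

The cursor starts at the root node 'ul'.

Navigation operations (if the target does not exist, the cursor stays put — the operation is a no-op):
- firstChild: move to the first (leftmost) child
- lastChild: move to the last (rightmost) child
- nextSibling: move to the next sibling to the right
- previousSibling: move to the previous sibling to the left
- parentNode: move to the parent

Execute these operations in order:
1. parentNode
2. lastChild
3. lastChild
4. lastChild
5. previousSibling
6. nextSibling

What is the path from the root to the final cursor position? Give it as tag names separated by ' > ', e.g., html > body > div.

After 1 (parentNode): ul (no-op, stayed)
After 2 (lastChild): td
After 3 (lastChild): li
After 4 (lastChild): li (no-op, stayed)
After 5 (previousSibling): li (no-op, stayed)
After 6 (nextSibling): li (no-op, stayed)

Answer: ul > td > li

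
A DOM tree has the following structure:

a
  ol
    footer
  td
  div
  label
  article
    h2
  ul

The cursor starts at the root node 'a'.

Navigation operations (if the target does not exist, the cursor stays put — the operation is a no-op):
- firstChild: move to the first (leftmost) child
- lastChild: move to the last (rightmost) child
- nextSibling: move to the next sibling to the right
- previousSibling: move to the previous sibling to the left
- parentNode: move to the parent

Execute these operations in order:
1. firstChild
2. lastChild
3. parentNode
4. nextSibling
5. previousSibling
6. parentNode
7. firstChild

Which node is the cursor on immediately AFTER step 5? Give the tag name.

Answer: ol

Derivation:
After 1 (firstChild): ol
After 2 (lastChild): footer
After 3 (parentNode): ol
After 4 (nextSibling): td
After 5 (previousSibling): ol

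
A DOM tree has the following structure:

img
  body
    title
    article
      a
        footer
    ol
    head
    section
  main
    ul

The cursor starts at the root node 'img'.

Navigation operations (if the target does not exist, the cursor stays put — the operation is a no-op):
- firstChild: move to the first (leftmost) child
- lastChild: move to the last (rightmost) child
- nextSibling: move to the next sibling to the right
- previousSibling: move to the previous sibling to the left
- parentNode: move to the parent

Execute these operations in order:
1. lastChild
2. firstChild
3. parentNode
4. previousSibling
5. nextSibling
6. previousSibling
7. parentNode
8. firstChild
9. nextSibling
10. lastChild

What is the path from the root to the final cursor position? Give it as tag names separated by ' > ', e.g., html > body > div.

Answer: img > main > ul

Derivation:
After 1 (lastChild): main
After 2 (firstChild): ul
After 3 (parentNode): main
After 4 (previousSibling): body
After 5 (nextSibling): main
After 6 (previousSibling): body
After 7 (parentNode): img
After 8 (firstChild): body
After 9 (nextSibling): main
After 10 (lastChild): ul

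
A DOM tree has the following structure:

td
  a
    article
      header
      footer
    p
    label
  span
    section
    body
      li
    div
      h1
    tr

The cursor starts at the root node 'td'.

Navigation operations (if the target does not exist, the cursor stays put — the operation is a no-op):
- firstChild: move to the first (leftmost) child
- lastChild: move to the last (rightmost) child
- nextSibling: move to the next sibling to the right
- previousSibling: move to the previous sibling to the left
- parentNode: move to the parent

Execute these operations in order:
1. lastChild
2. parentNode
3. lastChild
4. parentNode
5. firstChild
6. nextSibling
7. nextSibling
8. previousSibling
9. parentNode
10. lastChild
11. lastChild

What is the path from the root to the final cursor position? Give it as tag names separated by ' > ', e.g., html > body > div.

Answer: td > span > tr

Derivation:
After 1 (lastChild): span
After 2 (parentNode): td
After 3 (lastChild): span
After 4 (parentNode): td
After 5 (firstChild): a
After 6 (nextSibling): span
After 7 (nextSibling): span (no-op, stayed)
After 8 (previousSibling): a
After 9 (parentNode): td
After 10 (lastChild): span
After 11 (lastChild): tr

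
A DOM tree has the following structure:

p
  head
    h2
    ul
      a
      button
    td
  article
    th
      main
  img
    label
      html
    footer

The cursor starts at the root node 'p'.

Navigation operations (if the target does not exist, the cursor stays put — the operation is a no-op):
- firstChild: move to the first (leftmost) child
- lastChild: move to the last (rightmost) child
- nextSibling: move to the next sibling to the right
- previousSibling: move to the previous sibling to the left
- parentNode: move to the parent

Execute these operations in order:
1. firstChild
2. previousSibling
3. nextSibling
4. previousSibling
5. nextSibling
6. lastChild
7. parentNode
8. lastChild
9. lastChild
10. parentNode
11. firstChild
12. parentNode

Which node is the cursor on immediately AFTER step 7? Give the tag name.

After 1 (firstChild): head
After 2 (previousSibling): head (no-op, stayed)
After 3 (nextSibling): article
After 4 (previousSibling): head
After 5 (nextSibling): article
After 6 (lastChild): th
After 7 (parentNode): article

Answer: article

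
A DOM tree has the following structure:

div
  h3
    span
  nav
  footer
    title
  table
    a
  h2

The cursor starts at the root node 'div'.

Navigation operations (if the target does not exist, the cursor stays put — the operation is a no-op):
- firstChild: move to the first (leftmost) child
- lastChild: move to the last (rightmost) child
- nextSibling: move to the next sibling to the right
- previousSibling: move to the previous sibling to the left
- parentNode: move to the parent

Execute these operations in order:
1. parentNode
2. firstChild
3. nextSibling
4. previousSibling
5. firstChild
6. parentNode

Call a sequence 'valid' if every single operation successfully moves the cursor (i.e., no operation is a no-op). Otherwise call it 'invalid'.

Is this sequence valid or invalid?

Answer: invalid

Derivation:
After 1 (parentNode): div (no-op, stayed)
After 2 (firstChild): h3
After 3 (nextSibling): nav
After 4 (previousSibling): h3
After 5 (firstChild): span
After 6 (parentNode): h3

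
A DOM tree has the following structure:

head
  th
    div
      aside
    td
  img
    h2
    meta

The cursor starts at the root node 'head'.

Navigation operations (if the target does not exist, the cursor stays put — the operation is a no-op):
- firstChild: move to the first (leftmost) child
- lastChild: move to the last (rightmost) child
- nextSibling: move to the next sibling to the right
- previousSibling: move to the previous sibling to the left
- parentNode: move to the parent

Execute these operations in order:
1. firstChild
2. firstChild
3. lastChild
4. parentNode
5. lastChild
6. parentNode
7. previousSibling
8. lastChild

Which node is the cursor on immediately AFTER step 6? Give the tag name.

After 1 (firstChild): th
After 2 (firstChild): div
After 3 (lastChild): aside
After 4 (parentNode): div
After 5 (lastChild): aside
After 6 (parentNode): div

Answer: div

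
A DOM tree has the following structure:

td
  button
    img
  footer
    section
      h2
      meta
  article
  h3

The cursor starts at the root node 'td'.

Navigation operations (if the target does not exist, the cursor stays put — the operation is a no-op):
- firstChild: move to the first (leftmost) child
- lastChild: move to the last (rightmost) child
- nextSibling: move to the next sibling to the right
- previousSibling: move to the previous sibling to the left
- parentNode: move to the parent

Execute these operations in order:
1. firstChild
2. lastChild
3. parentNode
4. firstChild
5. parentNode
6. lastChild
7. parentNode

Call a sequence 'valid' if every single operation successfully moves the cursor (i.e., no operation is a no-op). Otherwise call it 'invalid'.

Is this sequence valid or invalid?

After 1 (firstChild): button
After 2 (lastChild): img
After 3 (parentNode): button
After 4 (firstChild): img
After 5 (parentNode): button
After 6 (lastChild): img
After 7 (parentNode): button

Answer: valid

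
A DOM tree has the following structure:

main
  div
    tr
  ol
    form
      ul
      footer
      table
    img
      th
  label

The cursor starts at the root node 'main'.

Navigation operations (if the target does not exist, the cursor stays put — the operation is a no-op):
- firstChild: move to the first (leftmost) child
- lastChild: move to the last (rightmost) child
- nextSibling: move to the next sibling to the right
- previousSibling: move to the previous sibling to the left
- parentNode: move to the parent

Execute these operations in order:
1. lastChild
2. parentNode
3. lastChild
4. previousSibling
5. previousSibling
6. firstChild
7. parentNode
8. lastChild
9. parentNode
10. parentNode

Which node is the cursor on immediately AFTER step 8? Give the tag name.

Answer: tr

Derivation:
After 1 (lastChild): label
After 2 (parentNode): main
After 3 (lastChild): label
After 4 (previousSibling): ol
After 5 (previousSibling): div
After 6 (firstChild): tr
After 7 (parentNode): div
After 8 (lastChild): tr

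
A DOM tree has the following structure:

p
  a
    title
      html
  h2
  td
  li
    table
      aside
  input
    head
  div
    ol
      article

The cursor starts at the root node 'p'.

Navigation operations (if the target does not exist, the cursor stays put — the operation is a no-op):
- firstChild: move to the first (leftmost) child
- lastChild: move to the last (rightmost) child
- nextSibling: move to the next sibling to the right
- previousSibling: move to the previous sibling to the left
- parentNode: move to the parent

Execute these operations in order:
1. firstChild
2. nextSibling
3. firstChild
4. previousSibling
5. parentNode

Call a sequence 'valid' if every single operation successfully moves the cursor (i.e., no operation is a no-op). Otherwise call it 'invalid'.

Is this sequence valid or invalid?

After 1 (firstChild): a
After 2 (nextSibling): h2
After 3 (firstChild): h2 (no-op, stayed)
After 4 (previousSibling): a
After 5 (parentNode): p

Answer: invalid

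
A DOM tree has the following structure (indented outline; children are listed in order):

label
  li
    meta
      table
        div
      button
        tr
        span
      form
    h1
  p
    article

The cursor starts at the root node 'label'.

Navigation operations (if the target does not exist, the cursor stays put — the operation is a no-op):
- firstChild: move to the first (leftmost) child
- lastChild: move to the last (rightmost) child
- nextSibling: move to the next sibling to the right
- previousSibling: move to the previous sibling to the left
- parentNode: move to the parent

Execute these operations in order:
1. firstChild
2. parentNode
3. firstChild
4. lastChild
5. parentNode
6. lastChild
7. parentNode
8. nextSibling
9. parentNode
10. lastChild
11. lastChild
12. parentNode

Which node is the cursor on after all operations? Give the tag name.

After 1 (firstChild): li
After 2 (parentNode): label
After 3 (firstChild): li
After 4 (lastChild): h1
After 5 (parentNode): li
After 6 (lastChild): h1
After 7 (parentNode): li
After 8 (nextSibling): p
After 9 (parentNode): label
After 10 (lastChild): p
After 11 (lastChild): article
After 12 (parentNode): p

Answer: p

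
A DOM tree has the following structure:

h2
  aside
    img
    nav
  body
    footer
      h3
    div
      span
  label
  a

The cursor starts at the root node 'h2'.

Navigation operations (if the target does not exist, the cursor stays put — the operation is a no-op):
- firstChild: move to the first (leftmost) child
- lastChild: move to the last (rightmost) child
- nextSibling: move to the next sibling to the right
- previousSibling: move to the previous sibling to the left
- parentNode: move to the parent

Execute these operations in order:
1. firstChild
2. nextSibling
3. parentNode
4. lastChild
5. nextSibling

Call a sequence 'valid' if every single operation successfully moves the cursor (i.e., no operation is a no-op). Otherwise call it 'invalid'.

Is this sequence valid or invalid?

Answer: invalid

Derivation:
After 1 (firstChild): aside
After 2 (nextSibling): body
After 3 (parentNode): h2
After 4 (lastChild): a
After 5 (nextSibling): a (no-op, stayed)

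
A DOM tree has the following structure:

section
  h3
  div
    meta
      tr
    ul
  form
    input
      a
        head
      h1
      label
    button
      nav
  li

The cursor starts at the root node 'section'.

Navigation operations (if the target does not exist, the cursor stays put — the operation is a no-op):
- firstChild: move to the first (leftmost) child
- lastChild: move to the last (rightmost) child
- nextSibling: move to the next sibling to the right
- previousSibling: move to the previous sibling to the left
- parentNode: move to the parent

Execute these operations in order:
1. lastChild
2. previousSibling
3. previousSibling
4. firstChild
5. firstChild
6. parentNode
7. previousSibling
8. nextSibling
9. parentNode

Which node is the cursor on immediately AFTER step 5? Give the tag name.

After 1 (lastChild): li
After 2 (previousSibling): form
After 3 (previousSibling): div
After 4 (firstChild): meta
After 5 (firstChild): tr

Answer: tr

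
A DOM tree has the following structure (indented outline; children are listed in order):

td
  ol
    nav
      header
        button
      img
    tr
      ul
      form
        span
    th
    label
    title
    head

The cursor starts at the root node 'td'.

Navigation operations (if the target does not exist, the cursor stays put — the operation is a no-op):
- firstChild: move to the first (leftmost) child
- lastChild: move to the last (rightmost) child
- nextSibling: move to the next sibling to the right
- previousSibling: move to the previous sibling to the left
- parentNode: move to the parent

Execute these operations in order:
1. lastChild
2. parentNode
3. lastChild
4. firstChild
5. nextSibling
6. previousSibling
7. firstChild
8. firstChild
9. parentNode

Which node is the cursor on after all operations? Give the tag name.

Answer: header

Derivation:
After 1 (lastChild): ol
After 2 (parentNode): td
After 3 (lastChild): ol
After 4 (firstChild): nav
After 5 (nextSibling): tr
After 6 (previousSibling): nav
After 7 (firstChild): header
After 8 (firstChild): button
After 9 (parentNode): header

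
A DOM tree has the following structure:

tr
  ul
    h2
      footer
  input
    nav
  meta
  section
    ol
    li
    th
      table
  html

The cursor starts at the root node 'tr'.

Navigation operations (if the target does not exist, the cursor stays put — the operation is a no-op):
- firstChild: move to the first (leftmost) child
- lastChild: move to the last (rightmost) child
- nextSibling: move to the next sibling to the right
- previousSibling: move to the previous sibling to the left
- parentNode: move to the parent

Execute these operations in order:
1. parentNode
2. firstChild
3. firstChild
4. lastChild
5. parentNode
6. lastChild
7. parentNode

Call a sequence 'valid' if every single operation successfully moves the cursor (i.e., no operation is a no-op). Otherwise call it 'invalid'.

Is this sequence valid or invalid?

Answer: invalid

Derivation:
After 1 (parentNode): tr (no-op, stayed)
After 2 (firstChild): ul
After 3 (firstChild): h2
After 4 (lastChild): footer
After 5 (parentNode): h2
After 6 (lastChild): footer
After 7 (parentNode): h2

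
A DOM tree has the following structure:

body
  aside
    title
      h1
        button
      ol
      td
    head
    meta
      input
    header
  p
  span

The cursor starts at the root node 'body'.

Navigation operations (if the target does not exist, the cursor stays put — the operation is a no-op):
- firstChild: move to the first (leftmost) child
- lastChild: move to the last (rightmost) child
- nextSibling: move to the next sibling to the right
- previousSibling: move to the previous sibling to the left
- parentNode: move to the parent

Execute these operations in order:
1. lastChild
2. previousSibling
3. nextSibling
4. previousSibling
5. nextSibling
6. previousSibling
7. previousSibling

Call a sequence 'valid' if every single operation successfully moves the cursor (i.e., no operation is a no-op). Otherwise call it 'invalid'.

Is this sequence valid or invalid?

Answer: valid

Derivation:
After 1 (lastChild): span
After 2 (previousSibling): p
After 3 (nextSibling): span
After 4 (previousSibling): p
After 5 (nextSibling): span
After 6 (previousSibling): p
After 7 (previousSibling): aside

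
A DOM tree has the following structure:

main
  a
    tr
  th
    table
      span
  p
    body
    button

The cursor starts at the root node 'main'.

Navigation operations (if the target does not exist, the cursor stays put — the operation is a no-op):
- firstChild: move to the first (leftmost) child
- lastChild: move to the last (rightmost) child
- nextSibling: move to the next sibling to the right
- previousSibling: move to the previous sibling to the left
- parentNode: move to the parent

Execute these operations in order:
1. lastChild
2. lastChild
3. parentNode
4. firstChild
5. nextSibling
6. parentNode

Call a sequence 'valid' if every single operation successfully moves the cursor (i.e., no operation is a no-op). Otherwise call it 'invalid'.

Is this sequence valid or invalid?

Answer: valid

Derivation:
After 1 (lastChild): p
After 2 (lastChild): button
After 3 (parentNode): p
After 4 (firstChild): body
After 5 (nextSibling): button
After 6 (parentNode): p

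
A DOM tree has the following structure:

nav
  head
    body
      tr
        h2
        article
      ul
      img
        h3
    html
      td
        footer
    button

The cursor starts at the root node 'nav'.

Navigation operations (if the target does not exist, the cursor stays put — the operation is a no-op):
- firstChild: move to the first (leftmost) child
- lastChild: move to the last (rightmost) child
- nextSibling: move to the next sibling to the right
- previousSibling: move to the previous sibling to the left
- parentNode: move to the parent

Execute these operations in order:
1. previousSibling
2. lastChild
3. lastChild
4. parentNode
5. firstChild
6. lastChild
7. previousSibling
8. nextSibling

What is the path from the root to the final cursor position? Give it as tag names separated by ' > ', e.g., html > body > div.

After 1 (previousSibling): nav (no-op, stayed)
After 2 (lastChild): head
After 3 (lastChild): button
After 4 (parentNode): head
After 5 (firstChild): body
After 6 (lastChild): img
After 7 (previousSibling): ul
After 8 (nextSibling): img

Answer: nav > head > body > img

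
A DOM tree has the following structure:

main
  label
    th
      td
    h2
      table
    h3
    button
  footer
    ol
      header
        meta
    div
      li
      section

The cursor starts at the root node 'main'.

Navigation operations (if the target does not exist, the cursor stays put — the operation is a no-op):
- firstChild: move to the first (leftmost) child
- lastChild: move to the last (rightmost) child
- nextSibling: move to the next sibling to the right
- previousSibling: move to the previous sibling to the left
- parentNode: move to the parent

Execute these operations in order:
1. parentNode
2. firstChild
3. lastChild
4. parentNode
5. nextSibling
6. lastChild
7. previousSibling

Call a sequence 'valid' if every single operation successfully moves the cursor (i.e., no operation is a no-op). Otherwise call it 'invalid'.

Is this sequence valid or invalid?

Answer: invalid

Derivation:
After 1 (parentNode): main (no-op, stayed)
After 2 (firstChild): label
After 3 (lastChild): button
After 4 (parentNode): label
After 5 (nextSibling): footer
After 6 (lastChild): div
After 7 (previousSibling): ol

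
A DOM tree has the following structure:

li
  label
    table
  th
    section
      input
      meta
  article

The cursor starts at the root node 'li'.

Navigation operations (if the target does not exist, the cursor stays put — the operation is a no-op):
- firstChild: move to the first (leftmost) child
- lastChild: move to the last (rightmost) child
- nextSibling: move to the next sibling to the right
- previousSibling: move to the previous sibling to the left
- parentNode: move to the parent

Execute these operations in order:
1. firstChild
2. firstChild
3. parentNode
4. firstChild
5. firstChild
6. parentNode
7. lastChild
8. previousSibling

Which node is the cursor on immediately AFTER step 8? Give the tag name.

After 1 (firstChild): label
After 2 (firstChild): table
After 3 (parentNode): label
After 4 (firstChild): table
After 5 (firstChild): table (no-op, stayed)
After 6 (parentNode): label
After 7 (lastChild): table
After 8 (previousSibling): table (no-op, stayed)

Answer: table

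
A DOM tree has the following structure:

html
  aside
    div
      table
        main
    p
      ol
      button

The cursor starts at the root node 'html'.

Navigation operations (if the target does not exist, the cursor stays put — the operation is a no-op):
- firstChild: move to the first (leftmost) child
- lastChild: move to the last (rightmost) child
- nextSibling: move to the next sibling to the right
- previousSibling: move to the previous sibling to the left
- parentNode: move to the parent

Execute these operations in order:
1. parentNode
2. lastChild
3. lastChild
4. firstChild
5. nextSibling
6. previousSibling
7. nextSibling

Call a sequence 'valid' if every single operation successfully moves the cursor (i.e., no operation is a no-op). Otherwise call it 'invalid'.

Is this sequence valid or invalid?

Answer: invalid

Derivation:
After 1 (parentNode): html (no-op, stayed)
After 2 (lastChild): aside
After 3 (lastChild): p
After 4 (firstChild): ol
After 5 (nextSibling): button
After 6 (previousSibling): ol
After 7 (nextSibling): button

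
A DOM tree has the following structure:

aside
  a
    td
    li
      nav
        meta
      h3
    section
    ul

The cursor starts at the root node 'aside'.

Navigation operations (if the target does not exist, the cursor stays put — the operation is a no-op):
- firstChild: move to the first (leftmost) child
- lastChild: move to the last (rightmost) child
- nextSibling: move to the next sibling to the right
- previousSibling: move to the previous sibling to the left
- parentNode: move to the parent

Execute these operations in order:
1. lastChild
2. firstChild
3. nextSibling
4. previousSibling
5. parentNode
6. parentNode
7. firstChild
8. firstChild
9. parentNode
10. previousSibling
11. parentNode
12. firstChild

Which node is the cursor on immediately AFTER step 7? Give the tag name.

After 1 (lastChild): a
After 2 (firstChild): td
After 3 (nextSibling): li
After 4 (previousSibling): td
After 5 (parentNode): a
After 6 (parentNode): aside
After 7 (firstChild): a

Answer: a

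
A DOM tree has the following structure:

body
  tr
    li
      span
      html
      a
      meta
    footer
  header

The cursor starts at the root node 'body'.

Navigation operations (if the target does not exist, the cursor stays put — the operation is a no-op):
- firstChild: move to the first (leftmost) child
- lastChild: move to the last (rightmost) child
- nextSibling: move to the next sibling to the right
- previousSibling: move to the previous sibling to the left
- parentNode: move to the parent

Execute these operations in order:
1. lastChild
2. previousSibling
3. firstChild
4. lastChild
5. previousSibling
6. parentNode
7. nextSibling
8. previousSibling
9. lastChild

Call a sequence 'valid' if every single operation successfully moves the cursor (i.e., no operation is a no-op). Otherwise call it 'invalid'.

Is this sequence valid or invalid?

Answer: valid

Derivation:
After 1 (lastChild): header
After 2 (previousSibling): tr
After 3 (firstChild): li
After 4 (lastChild): meta
After 5 (previousSibling): a
After 6 (parentNode): li
After 7 (nextSibling): footer
After 8 (previousSibling): li
After 9 (lastChild): meta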